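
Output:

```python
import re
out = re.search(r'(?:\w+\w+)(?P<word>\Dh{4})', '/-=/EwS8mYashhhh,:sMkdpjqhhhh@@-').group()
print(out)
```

The pattern matches one or more of a word character, then one or more of a word character (non-capturing group); then a non-digit, then exactly 4 of the literal 'h' (captured as 'word').
`re.search` tries every starting position until one works.
The match spans [4:16] → 'EwS8mYashhhh'.
Captured: group 1 = 'shhhh'.

EwS8mYashhhh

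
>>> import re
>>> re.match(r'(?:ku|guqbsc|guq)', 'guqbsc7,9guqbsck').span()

(0, 6)

`re.match` won't scan ahead — the pattern has to work from the very first character.
The match spans [0:6] → 'guqbsc'.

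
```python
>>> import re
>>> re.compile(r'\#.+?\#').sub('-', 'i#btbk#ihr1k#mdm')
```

'i-ihr1k#mdm'

A non-greedy quantifier consumes as few characters as it can — just enough that the remainder of the pattern still matches from where it stops; whatever follows it matches normally.
Each match is replaced by '-'.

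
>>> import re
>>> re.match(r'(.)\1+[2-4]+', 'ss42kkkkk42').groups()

The match spans [0:4] → 'ss42'.
Captured: group 1 = 's'.

('s',)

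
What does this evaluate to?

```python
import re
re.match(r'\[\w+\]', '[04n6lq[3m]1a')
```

None

`match` is anchored at position 0; if the pattern doesn't fit there, it returns None.
Here the pattern fails at index 0, so the call returns None.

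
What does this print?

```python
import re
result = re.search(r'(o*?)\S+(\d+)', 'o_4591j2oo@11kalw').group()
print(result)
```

o_4591j2oo@11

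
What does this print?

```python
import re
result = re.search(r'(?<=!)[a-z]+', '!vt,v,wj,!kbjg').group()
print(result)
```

vt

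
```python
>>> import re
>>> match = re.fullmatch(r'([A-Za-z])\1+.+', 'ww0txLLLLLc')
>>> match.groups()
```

('w',)

A backreference is literal: `\1` must see the identical characters the first group matched.
`re.fullmatch` requires the pattern to consume the entire string.
The match spans [0:11] → 'ww0txLLLLLc'.
Captured: group 1 = 'w'.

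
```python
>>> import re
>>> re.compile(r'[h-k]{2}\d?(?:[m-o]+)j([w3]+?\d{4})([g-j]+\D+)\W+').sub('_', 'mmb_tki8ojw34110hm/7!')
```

Every occurrence is swapped for '_'.

'mmb_t_7!'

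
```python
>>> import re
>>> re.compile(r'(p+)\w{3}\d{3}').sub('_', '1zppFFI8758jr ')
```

This matches one or more of a literal 'p' (captured); then exactly 3 of a word character, then exactly 3 of a digit.
Matches: at [2:10] → 'ppFFI875'.
Every occurrence is swapped for '_'.

'1z_8jr '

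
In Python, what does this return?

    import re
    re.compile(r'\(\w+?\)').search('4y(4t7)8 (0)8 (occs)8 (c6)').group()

'(4t7)'

The match spans [2:7] → '(4t7)'.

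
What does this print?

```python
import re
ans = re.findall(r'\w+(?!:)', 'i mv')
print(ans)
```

['i', 'mv']

A negative assertion filters positions out without eating any characters.
Matches: at [0:1] → 'i'; at [2:4] → 'mv'.
No capturing groups, so `findall` returns the 2 full match strings.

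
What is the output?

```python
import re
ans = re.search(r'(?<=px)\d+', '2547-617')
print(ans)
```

The `(?=…)`/`(?<=…)` assertion just peeks at neighbouring text; it doesn't advance the match position.
Here the pattern never matches, so the call returns None.

None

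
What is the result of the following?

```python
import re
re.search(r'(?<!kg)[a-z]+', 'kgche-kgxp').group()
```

'kgche'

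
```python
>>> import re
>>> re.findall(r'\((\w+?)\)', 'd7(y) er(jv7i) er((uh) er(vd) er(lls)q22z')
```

['y', 'jv7i', 'uh', 'vd', 'lls']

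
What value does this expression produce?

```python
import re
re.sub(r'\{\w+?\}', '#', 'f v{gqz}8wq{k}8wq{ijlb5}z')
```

'f v#8wq#8wq#z'

Each match is replaced by '#'.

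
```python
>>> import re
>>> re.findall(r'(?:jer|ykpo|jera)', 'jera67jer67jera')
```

['jer', 'jer', 'jer']

The regex engine tests alternatives in the order written; an earlier branch that matches wins even if a later one would match more.
Since nothing is captured, `findall` lists the 3 matched substrings directly.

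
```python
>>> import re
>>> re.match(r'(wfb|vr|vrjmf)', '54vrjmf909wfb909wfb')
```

`match` is anchored at position 0; if the pattern doesn't fit there, it returns None.
Here the string doesn't start with a match, so the call returns None.

None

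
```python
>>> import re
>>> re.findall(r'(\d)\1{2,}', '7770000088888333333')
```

`\1` is not a pattern — it's the concrete string captured by group 1, re-applied verbatim.
Walking the string: at [0:3] match '777', group 1 = '7'; at [3:8] match '00000', group 1 = '0'; at [8:13] match '88888', group 1 = '8'; at [13:19] match '333333', group 1 = '3'.
Because there's exactly one group, `findall` drops the full match and keeps group 1 from each hit.

['7', '0', '8', '3']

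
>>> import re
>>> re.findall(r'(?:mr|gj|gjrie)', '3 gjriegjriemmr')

Alternation tries branches left to right and keeps the first one that lets the overall match succeed at that position.
Matches: at [2:4] → 'gj'; at [7:9] → 'gj'; at [13:15] → 'mr'.
`findall` yields the raw match text (3 of them) because the pattern has no groups.

['gj', 'gj', 'mr']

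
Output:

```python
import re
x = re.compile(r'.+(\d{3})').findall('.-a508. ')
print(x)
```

This matches one or more of any character; then exactly 3 of a digit (captured).
Scanning left to right: at [0:6] match '.-a508', group 1 = '508'.
One capturing group, so `findall` returns just the captured substring from the one match — 1 in all.

['508']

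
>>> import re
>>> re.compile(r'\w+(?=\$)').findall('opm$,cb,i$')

['opm', 'i']

The `(?=…)`/`(?<=…)` assertion just peeks at neighbouring text; it doesn't advance the match position.
Matches: at [0:3] → 'opm'; at [8:9] → 'i'.
With no groups in the pattern, `findall` gives back each whole match — 2 here.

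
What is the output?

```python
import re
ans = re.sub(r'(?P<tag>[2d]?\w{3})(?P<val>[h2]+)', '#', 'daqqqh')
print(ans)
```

The pattern matches optionally one of [2d], then exactly 3 of a word character (captured as 'tag'); then one or more of one of [h2] (captured as 'val').
Matches: at [2:6] → 'qqqh'.
Each match is replaced by '#'.

da#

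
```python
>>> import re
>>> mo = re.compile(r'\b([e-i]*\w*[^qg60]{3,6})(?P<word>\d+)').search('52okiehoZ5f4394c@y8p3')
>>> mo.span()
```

The match spans [0:21] → '52okiehoZ5f4394c@y8p3'.

(0, 21)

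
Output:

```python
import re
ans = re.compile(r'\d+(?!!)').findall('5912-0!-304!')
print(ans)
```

['5912', '30']

The negative lookahead/lookbehind blocks any match where the forbidden context is present.
Walking the string: at [0:4] → '5912'; at [8:10] → '30'.
No capturing groups, so `findall` returns the 2 full match strings.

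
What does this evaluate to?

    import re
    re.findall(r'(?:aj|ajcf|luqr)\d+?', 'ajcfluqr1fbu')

Walking the string: at [4:9] → 'luqr1'.
`findall` yields the raw match text (1 of them) because the pattern has no groups.

['luqr1']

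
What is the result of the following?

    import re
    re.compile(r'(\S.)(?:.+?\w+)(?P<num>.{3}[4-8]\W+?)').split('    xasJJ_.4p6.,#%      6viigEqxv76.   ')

['    ', 'xa', '.4p6.', '', ',#', 'xv76.', '   ']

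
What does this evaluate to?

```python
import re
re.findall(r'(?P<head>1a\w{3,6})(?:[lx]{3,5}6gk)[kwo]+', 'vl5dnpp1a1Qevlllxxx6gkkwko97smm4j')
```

['1a1Qevll']

Pattern: the literal '1a', then 3 to 6 of a word character (captured as 'head'); then 3 to 5 of one of [lx], then the literal '6gk' (non-capturing group); then one or more of one of [kwo].
Matches: at [7:26] match '1a1Qevlllxxx6gkkwko', group 1 = '1a1Qevll'.
Because there's exactly one group, `findall` drops the full match and keeps group 1 from the one hit.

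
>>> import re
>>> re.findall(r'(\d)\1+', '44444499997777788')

['4', '9', '7', '8']

The backreference `\1` re-matches whatever the first group consumed, character for character.
Matches: at [0:6] match '444444', group 1 = '4'; at [6:10] match '9999', group 1 = '9'; at [10:15] match '77777', group 1 = '7'; at [15:17] match '88', group 1 = '8'.
Because there's exactly one group, `findall` drops the full match and keeps group 1 from each hit.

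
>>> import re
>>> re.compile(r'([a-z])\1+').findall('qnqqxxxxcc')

['q', 'x', 'c']

`\1` has to match the exact text group 1 already captured.
Walking the string: at [2:4] match 'qq', group 1 = 'q'; at [4:8] match 'xxxx', group 1 = 'x'; at [8:10] match 'cc', group 1 = 'c'.
Because there's exactly one group, `findall` drops the full match and keeps group 1 from each hit.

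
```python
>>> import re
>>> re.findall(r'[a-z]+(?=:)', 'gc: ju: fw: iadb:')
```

The `(?=…)`/`(?<=…)` assertion just peeks at neighbouring text; it doesn't advance the match position.
Scanning left to right: at [0:2] → 'gc'; at [4:6] → 'ju'; at [8:10] → 'fw'; at [12:16] → 'iadb'.
With no groups in the pattern, `findall` gives back each whole match — 4 here.

['gc', 'ju', 'fw', 'iadb']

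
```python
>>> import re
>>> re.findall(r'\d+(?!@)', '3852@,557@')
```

['385', '55']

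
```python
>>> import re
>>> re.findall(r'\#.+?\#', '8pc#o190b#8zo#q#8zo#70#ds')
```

['#o190b#', '#q#', '#70#']

Because the quantifier is non-greedy, it stops expanding at the earliest point where the rest of the pattern can succeed.
Walking the string: at [3:10] → '#o190b#'; at [13:16] → '#q#'; at [19:23] → '#70#'.
Since nothing is captured, `findall` lists the 3 matched substrings directly.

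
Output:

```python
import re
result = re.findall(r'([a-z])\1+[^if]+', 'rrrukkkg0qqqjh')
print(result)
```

['r']

The backreference `\1` re-matches whatever the first group consumed, character for character.
Walking the string: at [0:14] match 'rrrukkkg0qqqjh', group 1 = 'r'.
One capturing group, so `findall` returns just the captured substring from the one match — 1 in all.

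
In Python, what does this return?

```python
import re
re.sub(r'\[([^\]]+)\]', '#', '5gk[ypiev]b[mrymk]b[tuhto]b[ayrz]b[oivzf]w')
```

`sub` substitutes '#' at each match site.

'5gk#b#b#b#b#w'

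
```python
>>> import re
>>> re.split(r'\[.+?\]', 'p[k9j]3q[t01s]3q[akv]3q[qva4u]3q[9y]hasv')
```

['p', '3q', '3q', '3q', '3q', 'hasv']

Because the quantifier is non-greedy, it stops expanding at the earliest point where the rest of the pattern can succeed.
Each match becomes a cut point; 6 segments remain.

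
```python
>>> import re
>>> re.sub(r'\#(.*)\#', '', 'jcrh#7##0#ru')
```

'jcrhru'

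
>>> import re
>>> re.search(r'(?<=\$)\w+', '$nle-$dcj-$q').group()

The positive lookaround only admits positions where the adjacent text matches; those characters stay outside the span.
`re.search` scans for the first position where the pattern succeeds.
The match spans [1:4] → 'nle'.

'nle'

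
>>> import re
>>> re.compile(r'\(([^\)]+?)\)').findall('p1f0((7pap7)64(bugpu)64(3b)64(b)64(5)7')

`findall` collects group 1 from each match (5 total).

['(7pap7', 'bugpu', '3b', 'b', '5']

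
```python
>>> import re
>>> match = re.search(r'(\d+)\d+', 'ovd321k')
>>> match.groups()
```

('32',)

This matches one or more of a digit (captured); then one or more of a digit.
`re.search` tries every starting position until one works.
The match spans [3:6] → '321'.
Captured: group 1 = '32'.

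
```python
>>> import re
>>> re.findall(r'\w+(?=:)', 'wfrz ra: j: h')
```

['ra', 'j']

The lookaround is zero-width — it requires the adjacent text to match without consuming it, so the asserted text isn't part of the match.
Matches: at [5:7] → 'ra'; at [9:10] → 'j'.
`findall` yields the raw match text (2 of them) because the pattern has no groups.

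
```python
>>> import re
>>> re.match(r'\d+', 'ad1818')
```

`re.match` only tries the pattern at the start of the string.
Here the pattern fails at index 0, so the call returns None.

None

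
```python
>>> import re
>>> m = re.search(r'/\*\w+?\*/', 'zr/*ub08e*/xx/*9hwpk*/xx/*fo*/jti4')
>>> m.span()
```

(2, 11)

The match spans [2:11] → '/*ub08e*/'.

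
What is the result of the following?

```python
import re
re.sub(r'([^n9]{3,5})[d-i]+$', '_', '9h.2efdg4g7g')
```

'9h.2ef_'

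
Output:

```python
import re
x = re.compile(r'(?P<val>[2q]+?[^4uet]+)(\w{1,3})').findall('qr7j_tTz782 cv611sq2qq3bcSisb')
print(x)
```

This matches one or more of one of [2q] (lazy), then one or more of any character except [4uet] (captured as 'val'); then 1 to 3 of a word character (captured).
Walking the string: at [0:8] match 'qr7j_tTz', groups = ('qr7j_', 'tTz'); at [10:29] match '2 cv611sq2qq3bcSisb', groups = ('2 cv611sq2qq3bcSis', 'b').
With 2 capturing groups, `findall` returns a 2-tuple per match.

[('qr7j_', 'tTz'), ('2 cv611sq2qq3bcSis', 'b')]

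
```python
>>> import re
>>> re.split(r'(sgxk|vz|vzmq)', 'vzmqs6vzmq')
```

Alternation isn't longest-match — the leftmost alternative that fits at this position is chosen.
Matches to split on: at [0:2] → 'vz'; at [6:8] → 'vz'.
`re.split` interleaves the captured-group text with the surrounding fragments.

['', 'vz', 'mqs6', 'vz', 'mq']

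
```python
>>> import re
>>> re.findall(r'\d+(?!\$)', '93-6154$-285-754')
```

['93', '615', '285', '754']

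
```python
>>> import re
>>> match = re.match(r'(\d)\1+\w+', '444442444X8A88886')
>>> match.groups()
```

The match spans [0:17] → '444442444X8A88886'.
Captured: group 1 = '4'.

('4',)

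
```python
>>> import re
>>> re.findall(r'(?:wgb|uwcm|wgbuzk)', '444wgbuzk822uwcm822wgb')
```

['wgb', 'uwcm', 'wgb']

The regex engine tests alternatives in the order written; an earlier branch that matches wins even if a later one would match more.
With no groups in the pattern, `findall` gives back each whole match — 3 here.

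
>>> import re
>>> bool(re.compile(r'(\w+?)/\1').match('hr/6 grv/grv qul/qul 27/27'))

`\1` is not a pattern — it's the concrete string captured by group 1, re-applied verbatim.
`match` is anchored at position 0; if the pattern doesn't fit there, it returns None.
Here the pattern fails at index 0, so the call returns None, and `bool(None)` is False.

False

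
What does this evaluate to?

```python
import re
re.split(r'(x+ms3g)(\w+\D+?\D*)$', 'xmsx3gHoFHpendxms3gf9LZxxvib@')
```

['xmsx3gHoFHpend', 'xms3g', 'f9LZxxvib@', '']

Because the pattern has a capturing group, `split` also inserts each captured text between the pieces.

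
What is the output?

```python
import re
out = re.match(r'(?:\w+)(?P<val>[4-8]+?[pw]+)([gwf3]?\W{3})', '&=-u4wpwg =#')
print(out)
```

The pattern matches one or more of a word character (non-capturing group); then one or more of a character in [4-8] (lazy), then one or more of one of [pw] (captured as 'val'); then optionally one of [gwf3], then exactly 3 of a non-word character (captured).
`match` is anchored at position 0; if the pattern doesn't fit there, it returns None.
Here the pattern fails at index 0, so the call returns None.

None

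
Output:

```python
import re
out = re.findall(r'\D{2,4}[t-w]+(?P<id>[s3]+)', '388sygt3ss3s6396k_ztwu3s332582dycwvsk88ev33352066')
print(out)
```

This matches 2 to 4 of a non-digit, then one or more of a character in [t-w]; then one or more of one of [s3] (captured as 'id').
Matches: at [3:12] match 'sygt3ss3s', group 1 = '3ss3s'; at [16:26] match 'k_ztwu3s33', group 1 = '3s33'; at [30:36] match 'dycwvs', group 1 = 's'.
`findall` collects group 1 from each match (3 total).

['3ss3s', '3s33', 's']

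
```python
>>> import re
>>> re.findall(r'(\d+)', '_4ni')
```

['4']

`findall` collects group 1 from the one match (1 total).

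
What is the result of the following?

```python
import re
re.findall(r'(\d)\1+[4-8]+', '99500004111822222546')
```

`\1` is not a pattern — it's the concrete string captured by group 1, re-applied verbatim.
With a single group, `findall` returns only what that group captured — 4 items.

['9', '0', '1', '2']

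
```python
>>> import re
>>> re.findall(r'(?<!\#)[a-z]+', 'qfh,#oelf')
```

A negative assertion filters positions out without eating any characters.
Since nothing is captured, `findall` lists the 2 matched substrings directly.

['qfh', 'elf']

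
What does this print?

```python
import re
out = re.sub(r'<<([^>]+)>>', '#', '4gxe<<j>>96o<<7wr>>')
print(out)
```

4gxe#96o#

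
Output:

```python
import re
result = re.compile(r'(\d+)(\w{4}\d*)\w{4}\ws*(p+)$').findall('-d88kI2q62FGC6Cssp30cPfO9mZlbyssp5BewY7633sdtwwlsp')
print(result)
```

`findall` packs the 3 group values into a tuple for every match.

[('76', '33sd', 'p')]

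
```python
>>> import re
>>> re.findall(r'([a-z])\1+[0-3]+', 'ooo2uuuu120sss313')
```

After group 1 captures some text, `\1` only succeeds where that same text appears again.
`findall` collects group 1 from each match (3 total).

['o', 'u', 's']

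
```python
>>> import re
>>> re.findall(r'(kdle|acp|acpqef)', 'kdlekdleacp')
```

With a single group, `findall` returns only what that group captured — 3 items.

['kdle', 'kdle', 'acp']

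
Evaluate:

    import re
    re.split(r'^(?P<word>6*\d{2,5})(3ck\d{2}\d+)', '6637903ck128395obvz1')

This matches anchored at the start of the string; then zero or more of the literal '6', then 2 to 5 of a digit (captured as 'word'); then the literal '3ck', then exactly 2 of a digit, then one or more of a digit (captured).
`re.split` interleaves the captured-group text with the surrounding fragments.

['', '663790', '3ck128395', 'obvz1']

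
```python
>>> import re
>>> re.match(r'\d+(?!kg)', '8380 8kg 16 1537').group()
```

'8380'

`re.match` only tries the pattern at the start of the string.
The match spans [0:4] → '8380'.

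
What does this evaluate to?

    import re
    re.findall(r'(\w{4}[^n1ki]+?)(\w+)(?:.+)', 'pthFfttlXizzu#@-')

Pattern: exactly 4 of a word character, then one or more of any character except [n1ki] (lazy) (captured); then one or more of a word character (captured); then one or more of any character (non-capturing group).
Scanning left to right: at [0:16] match 'pthFfttlXizzu#@-', groups = ('pthFf', 'ttlXizzu').
Multiple groups make `findall` return tuples — one 2-tuple for the one match.

[('pthFf', 'ttlXizzu')]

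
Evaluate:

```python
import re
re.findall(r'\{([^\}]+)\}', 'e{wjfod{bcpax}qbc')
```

Because there's exactly one group, `findall` drops the full match and keeps group 1 from the one hit.

['wjfod{bcpax']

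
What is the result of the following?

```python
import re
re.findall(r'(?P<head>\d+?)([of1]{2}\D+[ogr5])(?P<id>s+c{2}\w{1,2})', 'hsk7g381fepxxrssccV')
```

[('38', '1fepxxr', 'ssccV')]

Multiple groups make `findall` return tuples — one 3-tuple for the one match.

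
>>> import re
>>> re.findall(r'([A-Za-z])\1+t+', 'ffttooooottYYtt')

['f', 'o', 'Y']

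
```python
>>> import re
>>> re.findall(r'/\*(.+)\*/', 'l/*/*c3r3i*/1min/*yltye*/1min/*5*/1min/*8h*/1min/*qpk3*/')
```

`findall` collects group 1 from the one match (1 total).

['/*c3r3i*/1min/*yltye*/1min/*5*/1min/*8h*/1min/*qpk3']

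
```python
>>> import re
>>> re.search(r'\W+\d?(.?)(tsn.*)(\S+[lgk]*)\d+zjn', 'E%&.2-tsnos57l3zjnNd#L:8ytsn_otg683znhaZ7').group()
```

'%&.2-tsnos57l3zjn'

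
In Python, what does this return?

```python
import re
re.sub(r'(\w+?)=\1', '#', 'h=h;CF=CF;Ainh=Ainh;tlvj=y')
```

'#;#;#;tlvj=y'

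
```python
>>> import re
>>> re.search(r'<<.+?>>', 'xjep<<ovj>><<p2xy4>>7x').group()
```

A non-greedy quantifier consumes as few characters as it can — just enough that the remainder of the pattern still matches from where it stops; whatever follows it matches normally.
The match spans [4:11] → '<<ovj>>'.

'<<ovj>>'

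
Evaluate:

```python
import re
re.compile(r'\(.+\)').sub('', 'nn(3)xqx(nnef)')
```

'nn'

Matches: at [2:14] → '(3)xqx(nnef)'.
Each match is replaced by ''.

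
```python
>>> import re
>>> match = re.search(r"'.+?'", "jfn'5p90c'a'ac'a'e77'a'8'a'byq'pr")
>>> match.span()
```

(3, 10)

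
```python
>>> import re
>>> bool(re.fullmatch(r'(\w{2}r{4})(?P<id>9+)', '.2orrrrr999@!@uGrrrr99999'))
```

For `fullmatch`, every character of the input must be accounted for by the pattern.
Here the pattern can't cover the whole string, so the call returns None, and `bool(None)` is False.

False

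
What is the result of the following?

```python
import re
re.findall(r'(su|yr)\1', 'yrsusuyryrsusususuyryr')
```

['su', 'yr', 'su', 'su', 'yr']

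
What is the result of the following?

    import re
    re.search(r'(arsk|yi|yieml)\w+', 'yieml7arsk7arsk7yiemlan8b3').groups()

The match spans [0:26] → 'yieml7arsk7arsk7yiemlan8b3'.
Captured: group 1 = 'yi'.

('yi',)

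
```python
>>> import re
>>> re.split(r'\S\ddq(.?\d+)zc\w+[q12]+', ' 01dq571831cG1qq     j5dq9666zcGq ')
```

Pattern: a non-whitespace character, then a digit, then the literal 'dq'; then optionally any character, then one or more of a digit (captured); then the literal 'zc', then one or more of a word character; then one or more of one of [q12].
Matches to split on: at [21:33] → 'j5dq9666zcGq'.
`re.split` interleaves the captured-group text with the surrounding fragments.

[' 01dq571831cG1qq     ', '9666', ' ']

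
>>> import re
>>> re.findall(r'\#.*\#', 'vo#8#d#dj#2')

['#8#d#dj#']

Matches: at [2:10] → '#8#d#dj#'.
Since nothing is captured, `findall` lists the 1 matched substring directly.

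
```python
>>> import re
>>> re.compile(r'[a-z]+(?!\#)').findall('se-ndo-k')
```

The negative lookaround is zero-width — it rules out positions where the adjacent text would match, without consuming anything.
Walking the string: at [0:2] → 'se'; at [3:6] → 'ndo'; at [7:8] → 'k'.
With no groups in the pattern, `findall` gives back each whole match — 3 here.

['se', 'ndo', 'k']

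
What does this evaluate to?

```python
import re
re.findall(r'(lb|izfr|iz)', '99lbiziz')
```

`findall` collects group 1 from each match (3 total).

['lb', 'iz', 'iz']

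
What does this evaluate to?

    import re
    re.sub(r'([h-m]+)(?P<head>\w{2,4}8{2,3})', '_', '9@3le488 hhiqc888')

'9@3_ _'

Pattern: one or more of a character in [h-m] (captured); then 2 to 4 of a word character, then 2 to 3 of a literal '8' (captured as 'head').
Matches: at [3:8] → 'le488'; at [9:17] → 'hhiqc888'.
Every occurrence is swapped for '_'.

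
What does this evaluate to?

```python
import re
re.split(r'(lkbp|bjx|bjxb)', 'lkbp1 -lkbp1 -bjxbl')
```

['', 'lkbp', '1 -', 'lkbp', '1 -', 'bjx', 'bl']

The regex engine tests alternatives in the order written; an earlier branch that matches wins even if a later one would match more.
With a capturing group present, the delimiter's captured portion is kept in the result list.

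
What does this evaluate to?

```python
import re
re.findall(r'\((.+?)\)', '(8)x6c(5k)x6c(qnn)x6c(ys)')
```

With the lazy modifier that quantifier settles for the fewest repetitions that let the rest of the pattern succeed (the atoms after it are unaffected and can still be greedy).
Scanning left to right: at [0:3] match '(8)', group 1 = '8'; at [6:10] match '(5k)', group 1 = '5k'; at [13:18] match '(qnn)', group 1 = 'qnn'; at [21:25] match '(ys)', group 1 = 'ys'.
Because there's exactly one group, `findall` drops the full match and keeps group 1 from each hit.

['8', '5k', 'qnn', 'ys']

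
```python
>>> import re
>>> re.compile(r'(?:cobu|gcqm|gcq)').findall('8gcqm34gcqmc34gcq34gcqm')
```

Branches in `(...|...)` are attempted left-to-right; the first branch that allows the whole pattern to succeed is taken.
Matches: at [1:5] → 'gcqm'; at [7:11] → 'gcqm'; at [14:17] → 'gcq'; at [19:23] → 'gcqm'.
No capturing groups, so `findall` returns the 4 full match strings.

['gcqm', 'gcqm', 'gcq', 'gcqm']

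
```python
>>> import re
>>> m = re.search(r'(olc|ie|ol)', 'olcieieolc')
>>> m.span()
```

Alternation tries branches left to right and keeps the first one that lets the overall match succeed at that position.
`re.search` scans for the first position where the pattern succeeds.
The match spans [0:3] → 'olc'.
Captured: group 1 = 'olc'.

(0, 3)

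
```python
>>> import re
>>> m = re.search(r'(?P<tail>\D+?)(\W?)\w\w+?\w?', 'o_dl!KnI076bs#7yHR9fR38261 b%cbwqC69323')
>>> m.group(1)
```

'o'

The match spans [0:4] → 'o_dl'.
Captured: group 1 = 'o', group 2 = ''.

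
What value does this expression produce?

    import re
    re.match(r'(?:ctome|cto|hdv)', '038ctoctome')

`re.match` only tries the pattern at the start of the string.
Here position 0 doesn't satisfy it, so the call returns None.

None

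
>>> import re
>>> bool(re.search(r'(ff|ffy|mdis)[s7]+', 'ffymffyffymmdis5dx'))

False

`re.search` tries every starting position until one works.
Here nothing in the string fits, so the call returns None, and `bool(None)` is False.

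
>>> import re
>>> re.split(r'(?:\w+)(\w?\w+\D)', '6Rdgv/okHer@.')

This matches one or more of a word character (non-capturing group); then optionally a word character, then one or more of a word character, then a non-digit (captured).
Matches to split on: at [0:6] → '6Rdgv/'; at [6:12] → 'okHer@'.
With a capturing group present, the delimiter's captured portion is kept in the result list.

['', 'v/', '', 'r@', '.']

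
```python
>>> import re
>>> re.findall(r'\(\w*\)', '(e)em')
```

No capturing groups, so `findall` returns the 1 full match string.

['(e)']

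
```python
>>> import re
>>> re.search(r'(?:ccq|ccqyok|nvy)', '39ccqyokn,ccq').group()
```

`|` is ordered: at each position the engine commits to the first alternative that works.
The match spans [2:5] → 'ccq'.

'ccq'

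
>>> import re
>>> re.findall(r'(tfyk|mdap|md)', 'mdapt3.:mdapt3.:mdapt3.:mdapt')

['mdap', 'mdap', 'mdap', 'mdap']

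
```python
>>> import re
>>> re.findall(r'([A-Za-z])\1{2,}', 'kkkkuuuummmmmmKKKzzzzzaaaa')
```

['k', 'u', 'm', 'K', 'z', 'a']

`\1` has to match the exact text group 1 already captured.
Scanning left to right: at [0:4] match 'kkkk', group 1 = 'k'; at [4:8] match 'uuuu', group 1 = 'u'; at [8:14] match 'mmmmmm', group 1 = 'm'; at [14:17] match 'KKK', group 1 = 'K'; at [17:22] match 'zzzzz', group 1 = 'z'; ….
With a single group, `findall` returns only what that group captured — 6 items.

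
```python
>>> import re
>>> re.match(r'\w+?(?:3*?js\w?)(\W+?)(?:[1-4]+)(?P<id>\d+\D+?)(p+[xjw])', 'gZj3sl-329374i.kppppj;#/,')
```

The pattern matches one or more of a word character (lazy); then zero or more of a literal '3' (lazy), then the literal 'js', then optionally a word character (non-capturing group); then one or more of a non-word character (lazy) (captured); then one or more of a character in [1-4] (non-capturing group); then one or more of a digit, then one or more of a non-digit (lazy) (captured as 'id'); then one or more of a literal 'p', then one of [xjw] (captured).
`re.match` only tries the pattern at the start of the string.
Here the pattern fails at index 0, so the call returns None.

None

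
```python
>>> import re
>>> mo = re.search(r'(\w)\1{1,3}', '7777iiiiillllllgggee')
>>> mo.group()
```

A backreference is literal: `\1` must see the identical characters the first group matched.
`search` walks the string left to right and returns the first match it finds.
The match spans [0:4] → '7777'.
Captured: group 1 = '7'.

'7777'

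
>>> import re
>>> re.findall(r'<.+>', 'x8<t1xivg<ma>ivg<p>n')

['<t1xivg<ma>ivg<p>']

`findall` yields the raw match text (1 of them) because the pattern has no groups.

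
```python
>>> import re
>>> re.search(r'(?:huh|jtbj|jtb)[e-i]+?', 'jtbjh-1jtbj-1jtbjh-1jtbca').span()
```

`re.search` scans for the first position where the pattern succeeds.
The match spans [0:5] → 'jtbjh'.

(0, 5)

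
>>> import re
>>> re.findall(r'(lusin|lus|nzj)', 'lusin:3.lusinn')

Branches in `(...|...)` are attempted left-to-right; the first branch that allows the whole pattern to succeed is taken.
One capturing group, so `findall` returns just the captured substring from each match — 2 in all.

['lusin', 'lusin']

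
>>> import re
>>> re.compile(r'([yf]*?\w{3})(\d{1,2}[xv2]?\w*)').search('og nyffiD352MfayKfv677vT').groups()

The match spans [4:24] → 'yffiD352MfayKfv677vT'.
Captured: group 1 = 'yffiD', group 2 = '352MfayKfv677vT'.

('yffiD', '352MfayKfv677vT')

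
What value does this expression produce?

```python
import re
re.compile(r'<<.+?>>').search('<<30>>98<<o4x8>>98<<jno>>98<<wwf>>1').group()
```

'<<30>>'

`search` walks the string left to right and returns the first match it finds.
The match spans [0:6] → '<<30>>'.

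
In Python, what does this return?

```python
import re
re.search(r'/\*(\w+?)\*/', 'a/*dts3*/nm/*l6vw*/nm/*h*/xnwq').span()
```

(1, 9)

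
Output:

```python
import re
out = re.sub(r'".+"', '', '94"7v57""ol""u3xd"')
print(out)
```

Every occurrence is swapped for ''.

94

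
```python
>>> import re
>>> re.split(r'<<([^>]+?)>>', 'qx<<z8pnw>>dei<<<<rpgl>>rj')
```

['qx', 'z8pnw', 'dei', '<<rpgl', 'rj']

Matches to split on: at [2:11] → '<<z8pnw>>'; at [14:24] → '<<<<rpgl>>'.
The group in the pattern means `split` returns the separators' captures alongside the pieces.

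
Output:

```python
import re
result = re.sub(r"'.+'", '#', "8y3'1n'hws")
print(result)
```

8y3#hws

Each match is replaced by '#'.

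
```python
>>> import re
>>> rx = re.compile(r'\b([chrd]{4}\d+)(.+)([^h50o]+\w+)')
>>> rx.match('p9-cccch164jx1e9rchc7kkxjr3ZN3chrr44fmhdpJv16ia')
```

None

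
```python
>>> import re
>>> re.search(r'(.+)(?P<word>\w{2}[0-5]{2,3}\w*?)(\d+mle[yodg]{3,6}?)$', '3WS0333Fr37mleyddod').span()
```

(0, 19)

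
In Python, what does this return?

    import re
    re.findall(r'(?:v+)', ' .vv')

['vv']

The pattern matches one or more of a literal 'v' (non-capturing group).
Matches: at [2:4] → 'vv'.
With no groups in the pattern, `findall` gives back each whole match — 1 here.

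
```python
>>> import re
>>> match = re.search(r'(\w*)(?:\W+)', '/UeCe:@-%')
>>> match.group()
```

This matches zero or more of a word character (captured); then one or more of a non-word character (non-capturing group).
Unlike `match`, `search` isn't anchored — it looks for the pattern anywhere in the string.
The match spans [0:1] → '/'.
Captured: group 1 = ''.

'/'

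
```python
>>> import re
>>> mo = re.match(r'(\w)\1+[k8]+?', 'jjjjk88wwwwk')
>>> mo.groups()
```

('j',)

After group 1 captures some text, `\1` only succeeds where that same text appears again.
`re.match` won't scan ahead — the pattern has to work from the very first character.
The match spans [0:5] → 'jjjjk'.
Captured: group 1 = 'j'.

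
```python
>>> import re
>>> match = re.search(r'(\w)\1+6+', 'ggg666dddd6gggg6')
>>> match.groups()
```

('g',)

`\1` is not a pattern — it's the concrete string captured by group 1, re-applied verbatim.
`re.search` tries every starting position until one works.
The match spans [0:6] → 'ggg666'.
Captured: group 1 = 'g'.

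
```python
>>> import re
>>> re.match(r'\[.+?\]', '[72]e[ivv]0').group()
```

Lazy quantifiers expand one character at a time until the remainder of the pattern can match.
`match` is anchored at position 0; if the pattern doesn't fit there, it returns None.
The match spans [0:4] → '[72]'.

'[72]'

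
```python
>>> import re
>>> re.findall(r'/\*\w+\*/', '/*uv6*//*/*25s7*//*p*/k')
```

Scanning left to right: at [0:7] → '/*uv6*/'; at [9:17] → '/*25s7*/'; at [17:22] → '/*p*/'.
`findall` yields the raw match text (3 of them) because the pattern has no groups.

['/*uv6*/', '/*25s7*/', '/*p*/']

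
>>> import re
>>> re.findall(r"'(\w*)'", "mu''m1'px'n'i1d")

Scanning left to right: at [2:4] match "''", group 1 = ''; at [6:10] match "'px'", group 1 = 'px'.
`findall` collects group 1 from each match (2 total).

['', 'px']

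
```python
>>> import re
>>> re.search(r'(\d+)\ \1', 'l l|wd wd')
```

None

`\1` has to match the exact text group 1 already captured.
Here the pattern never matches, so the call returns None.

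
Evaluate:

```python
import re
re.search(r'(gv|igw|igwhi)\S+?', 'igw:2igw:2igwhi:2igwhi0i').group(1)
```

'igw'

`re.search` scans for the first position where the pattern succeeds.
The match spans [0:4] → 'igw:'.
Captured: group 1 = 'igw'.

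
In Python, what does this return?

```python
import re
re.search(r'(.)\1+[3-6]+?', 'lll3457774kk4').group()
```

'lll3'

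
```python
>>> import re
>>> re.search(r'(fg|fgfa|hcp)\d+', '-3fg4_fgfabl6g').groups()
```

('fg',)

Unlike `match`, `search` isn't anchored — it looks for the pattern anywhere in the string.
The match spans [2:5] → 'fg4'.
Captured: group 1 = 'fg'.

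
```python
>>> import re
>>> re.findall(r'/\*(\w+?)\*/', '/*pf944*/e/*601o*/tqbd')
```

Because there's exactly one group, `findall` drops the full match and keeps group 1 from each hit.

['pf944', '601o']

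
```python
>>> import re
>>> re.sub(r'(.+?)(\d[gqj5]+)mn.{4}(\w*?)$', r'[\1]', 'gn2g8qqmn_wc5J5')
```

'[gn2g]'

This matches one or more of any character (lazy) (captured); then a digit, then one or more of one of [gqj5] (captured); then the literal 'mn', then exactly 4 of any character; then zero or more of a word character (lazy) (captured); then anchored at the end.
`\1` in the replacement pulls in group 1's text for each match.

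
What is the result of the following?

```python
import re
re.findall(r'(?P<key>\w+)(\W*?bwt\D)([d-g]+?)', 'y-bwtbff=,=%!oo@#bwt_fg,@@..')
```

[('y', '-bwtb', 'f'), ('oo', '@#bwt_', 'f')]

Pattern: one or more of a word character (captured as 'key'); then zero or more of a non-word character (lazy), then the literal 'bwt', then a non-digit (captured); then one or more of a character in [d-g] (lazy) (captured).
With the lazy modifier that quantifier settles for the fewest repetitions that let the rest of the pattern succeed (the atoms after it are unaffected and can still be greedy).
Scanning left to right: at [0:7] match 'y-bwtbf', groups = ('y', '-bwtb', 'f'); at [13:22] match 'oo@#bwt_f', groups = ('oo', '@#bwt_', 'f').
Multiple groups make `findall` return tuples — one 3-tuple for each match.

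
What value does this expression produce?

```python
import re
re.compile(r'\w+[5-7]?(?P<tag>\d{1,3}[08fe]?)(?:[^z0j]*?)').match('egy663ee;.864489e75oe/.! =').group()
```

'egy663e'

Pattern: one or more of a word character, then optionally a character in [5-7]; then 1 to 3 of a digit, then optionally one of [08fe] (captured as 'tag'); then zero or more of any character except [z0j] (lazy) (non-capturing group).
The `?` after the quantifier makes it lazy — it takes as little as possible before letting the rest of the pattern try.
`re.match` won't scan ahead — the pattern has to work from the very first character.
The match spans [0:7] → 'egy663e'.
Captured: group 1 = '3e'.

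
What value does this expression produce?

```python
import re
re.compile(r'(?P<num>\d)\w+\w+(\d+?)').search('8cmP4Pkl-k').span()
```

This matches a digit (captured as 'num'); then one or more of a word character, then one or more of a word character; then one or more of a digit (lazy) (captured).
The match spans [0:5] → '8cmP4'.

(0, 5)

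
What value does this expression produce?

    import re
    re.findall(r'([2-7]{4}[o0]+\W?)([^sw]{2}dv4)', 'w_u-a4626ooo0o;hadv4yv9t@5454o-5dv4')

[('4626ooo0o;', 'hadv4'), ('5454o', '-5dv4')]

The pattern matches exactly 4 of a character in [2-7], then one or more of one of [o0], then optionally a non-word character (captured); then exactly 2 of any character except [sw], then the literal 'dv4' (captured).
Matches: at [5:20] match '4626ooo0o;hadv4', groups = ('4626ooo0o;', 'hadv4'); at [25:35] match '5454o-5dv4', groups = ('5454o', '-5dv4').
`findall` packs the 2 group values into a tuple for every match.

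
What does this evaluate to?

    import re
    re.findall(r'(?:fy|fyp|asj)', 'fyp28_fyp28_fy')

['fy', 'fy', 'fy']

Alternation isn't longest-match — the leftmost alternative that fits at this position is chosen.
With no groups in the pattern, `findall` gives back each whole match — 3 here.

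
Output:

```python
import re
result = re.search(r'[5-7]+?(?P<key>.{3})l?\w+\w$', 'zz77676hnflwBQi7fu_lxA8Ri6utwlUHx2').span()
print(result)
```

This matches one or more of a character in [5-7] (lazy); then exactly 3 of any character (captured as 'key'); then optionally a literal 'l', then one or more of a word character, then a word character; then anchored at the end.
Unlike `match`, `search` isn't anchored — it looks for the pattern anywhere in the string.
The match spans [2:34] → '77676hnflwBQi7fu_lxA8Ri6utwlUHx2'.
Captured: group 1 = '767'.

(2, 34)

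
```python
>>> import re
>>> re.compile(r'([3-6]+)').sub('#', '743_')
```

'7#_'

Each match is replaced by '#'.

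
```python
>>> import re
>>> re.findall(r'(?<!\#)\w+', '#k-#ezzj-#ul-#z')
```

['zzj', 'l']

The negative lookahead/lookbehind blocks any match where the forbidden context is present.
Since nothing is captured, `findall` lists the 2 matched substrings directly.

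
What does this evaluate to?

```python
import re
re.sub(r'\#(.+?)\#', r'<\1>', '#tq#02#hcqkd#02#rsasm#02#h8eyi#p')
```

'<tq>02<hcqkd>02<rsasm>02<h8eyi>p'

Matches: at [0:4] → '#tq#'; at [6:13] → '#hcqkd#'; at [15:22] → '#rsasm#'; at [24:31] → '#h8eyi#'.
`\1` in the replacement pulls in group 1's text for each match.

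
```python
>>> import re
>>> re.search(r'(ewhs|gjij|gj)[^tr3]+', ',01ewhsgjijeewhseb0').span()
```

(3, 19)

The match spans [3:19] → 'ewhsgjijeewhseb0'.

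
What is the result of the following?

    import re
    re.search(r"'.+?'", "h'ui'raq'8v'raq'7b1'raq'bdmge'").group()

A non-greedy quantifier consumes as few characters as it can — just enough that the remainder of the pattern still matches from where it stops; whatever follows it matches normally.
`re.search` scans for the first position where the pattern succeeds.
The match spans [1:5] → "'ui'".

"'ui'"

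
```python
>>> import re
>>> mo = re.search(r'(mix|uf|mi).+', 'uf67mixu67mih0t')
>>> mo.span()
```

(0, 15)

Unlike `match`, `search` isn't anchored — it looks for the pattern anywhere in the string.
The match spans [0:15] → 'uf67mixu67mih0t'.
Captured: group 1 = 'uf'.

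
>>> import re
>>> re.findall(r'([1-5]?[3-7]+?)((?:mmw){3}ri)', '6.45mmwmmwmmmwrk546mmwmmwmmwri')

The pattern matches optionally a character in [1-5], then one or more of a character in [3-7] (lazy) (captured); then the literal 'mmw' repeated 3 times, then the literal 'ri' (captured).
Matches: at [16:30] match '546mmwmmwmmwri', groups = ('546', 'mmwmmwmmwri').
2 groups means the one result is a tuple of 2 captured strings — 1 here.

[('546', 'mmwmmwmmwri')]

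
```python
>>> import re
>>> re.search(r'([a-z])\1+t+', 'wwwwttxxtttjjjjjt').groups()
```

`\1` has to match the exact text group 1 already captured.
`re.search` scans for the first position where the pattern succeeds.
The match spans [0:6] → 'wwwwtt'.
Captured: group 1 = 'w'.

('w',)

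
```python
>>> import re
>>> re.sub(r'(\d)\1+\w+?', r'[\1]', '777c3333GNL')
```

The backreference `\1` re-matches whatever the first group consumed, character for character.
Each match is replaced using the text its own group 1 captured.

'[7][3]NL'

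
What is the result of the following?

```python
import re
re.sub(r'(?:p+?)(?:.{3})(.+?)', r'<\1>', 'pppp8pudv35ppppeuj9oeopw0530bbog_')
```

Pattern: one or more of a literal 'p' (lazy) (non-capturing group); then exactly 3 of any character (non-capturing group); then one or more of any character (lazy) (captured).
The replacement refers to a captured group, so each match is rewritten using its own captured text.

'<8><3>5<e>uj9oeo<3>0bbog_'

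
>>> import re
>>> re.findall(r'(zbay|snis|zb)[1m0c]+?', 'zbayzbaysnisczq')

['snis']

Walking the string: at [8:13] match 'snisc', group 1 = 'snis'.
One capturing group, so `findall` returns just the captured substring from the one match — 1 in all.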